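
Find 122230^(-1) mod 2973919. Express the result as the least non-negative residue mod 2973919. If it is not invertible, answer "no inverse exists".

Extended Euclidean algorithm:
2973919 = 24*122230 + 40399
122230 = 3*40399 + 1033
40399 = 39*1033 + 112
1033 = 9*112 + 25
112 = 4*25 + 12
25 = 2*12 + 1
12 = 12*1 + 0
gcd = 1, so the inverse exists. Back-substitute:
1 = 25 − 2·12
1 = −2·112 + 9·25
1 = 9·1033 − 83·112
1 = −83·40399 + 3246·1033
1 = 3246·122230 − 9821·40399
1 = −9821·2973919 + 238950·122230
So 122230·238950 ≡ 1 (mod 2973919).

238950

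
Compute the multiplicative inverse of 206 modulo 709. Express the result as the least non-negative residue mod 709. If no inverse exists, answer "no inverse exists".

148

Extended Euclidean algorithm:
709 = 3·206 + 91
206 = 2·91 + 24
91 = 3·24 + 19
24 = 1·19 + 5
19 = 3·5 + 4
5 = 1·4 + 1
4 = 4·1 + 0
gcd = 1, so the inverse exists. Back-substitute:
1 = 5 − 4
1 = −19 + 4·5
1 = 4·24 − 5·19
1 = −5·91 + 19·24
1 = 19·206 − 43·91
1 = −43·709 + 148·206
So 206·148 ≡ 1 (mod 709).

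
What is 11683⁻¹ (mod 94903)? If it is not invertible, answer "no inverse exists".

65489

Apply the Euclidean algorithm to 94903 and 11683:
94903 = 8·11683 + 1439
11683 = 8·1439 + 171
1439 = 8·171 + 71
171 = 2·71 + 29
71 = 2·29 + 13
29 = 2·13 + 3
13 = 4·3 + 1
3 = 3·1 + 0
The gcd is 1. Working backward:
1 = 13 − 4·3
1 = −4·29 + 9·13
1 = 9·71 − 22·29
1 = −22·171 + 53·71
1 = 53·1439 − 446·171
1 = −446·11683 + 3621·1439
1 = 3621·94903 − 29414·11683
Hence 11683⁻¹ ≡ -29414 ≡ 65489 (mod 94903).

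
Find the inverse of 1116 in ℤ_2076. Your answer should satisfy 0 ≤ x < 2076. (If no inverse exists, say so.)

Euclidean algorithm on 2076, 1116:
2076 = 1·1116 + 960
1116 = 1·960 + 156
960 = 6·156 + 24
156 = 6·24 + 12
24 = 2·12 + 0
gcd(1116, 2076) = 12 ≠ 1, so 1116 has no multiplicative inverse modulo 2076.

no inverse exists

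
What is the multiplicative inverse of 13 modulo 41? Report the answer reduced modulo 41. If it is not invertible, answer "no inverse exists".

19

Run Euclid on (41, 13):
41 = 3×13 + 2
13 = 6×2 + 1
2 = 2×1 + 0
Since gcd(13, 41) = 1, back-substitute to write 1 as a combination:
1 = 13 − 6·2
1 = −6·41 + 19·13
So 13·19 ≡ 1 (mod 41).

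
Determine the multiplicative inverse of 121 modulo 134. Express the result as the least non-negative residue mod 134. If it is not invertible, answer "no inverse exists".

Run Euclid on (134, 121):
134 = 1·121 + 13
121 = 9·13 + 4
13 = 3·4 + 1
4 = 4·1 + 0
Since gcd(121, 134) = 1, back-substitute to write 1 as a combination:
1 = 13 − 3·4
1 = −3·121 + 28·13
1 = 28·134 − 31·121
So 121·(-31) ≡ 1 (mod 134), and -31 ≡ 103 (mod 134).

103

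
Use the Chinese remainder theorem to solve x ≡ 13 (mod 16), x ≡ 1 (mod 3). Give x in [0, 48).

13

Write x = 13 + 16·k. Then 16·k ≡ 1 − 13 ≡ 0 (mod 3).
Need 16⁻¹ mod 3. Extended Euclid on (3, 1):
3 = 3·1 + 0
16⁻¹ ≡ 1 (mod 3), so k ≡ 1·0 ≡ 0 (mod 3).
x = 13 + 16·0 = 13.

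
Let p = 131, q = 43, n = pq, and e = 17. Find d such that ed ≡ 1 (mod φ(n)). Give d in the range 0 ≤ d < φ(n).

3533

φ(n) = (p−1)(q−1) = 130·42 = 5460.
Need d with 17·d ≡ 1 (mod 5460). Apply the extended Euclidean algorithm:
5460 = 321*17 + 3
17 = 5*3 + 2
3 = 1*2 + 1
2 = 2*1 + 0
Back-substitute:
1 = 3 − 2
1 = −17 + 6·3
1 = 6·5460 − 1927·17
So 17·(-1927) ≡ 1 (mod 5460), hence d ≡ -1927 ≡ 3533 (mod 5460).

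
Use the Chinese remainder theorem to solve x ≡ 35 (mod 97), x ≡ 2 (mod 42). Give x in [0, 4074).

3236

Write x = 35 + 97·k. Then 97·k ≡ 2 − 35 ≡ 9 (mod 42).
Need 97⁻¹ mod 42. Extended Euclid on (42, 13):
42 = 3*13 + 3
13 = 4*3 + 1
3 = 3*1 + 0
Back-substitute:
1 = 13 − 4·3
1 = −4·42 + 13·13
97⁻¹ ≡ 13 (mod 42), so k ≡ 13·9 ≡ 33 (mod 42).
x = 35 + 97·33 = 3236.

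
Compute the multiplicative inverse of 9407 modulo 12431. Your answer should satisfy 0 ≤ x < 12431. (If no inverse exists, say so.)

Run Euclid on (12431, 9407):
12431 = 1·9407 + 3024
9407 = 3·3024 + 335
3024 = 9·335 + 9
335 = 37·9 + 2
9 = 4·2 + 1
2 = 2·1 + 0
The gcd is 1. Working backward:
1 = 9 − 4·2
1 = −4·335 + 149·9
1 = 149·3024 − 1345·335
1 = −1345·9407 + 4184·3024
1 = 4184·12431 − 5529·9407
So 9407·(-5529) ≡ 1 (mod 12431), and -5529 ≡ 6902 (mod 12431).

6902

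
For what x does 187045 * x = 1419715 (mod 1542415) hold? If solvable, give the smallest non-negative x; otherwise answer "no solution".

First find gcd(187045, 1542415):
1542415 = 8*187045 + 46055
187045 = 4*46055 + 2825
46055 = 16*2825 + 855
2825 = 3*855 + 260
855 = 3*260 + 75
260 = 3*75 + 35
75 = 2*35 + 5
35 = 7*5 + 0
gcd = 5 and 5 | 1419715, so solutions exist. Divide through by 5: 37409x ≡ 283943 (mod 308483).
Now find 37409⁻¹ mod 308483:
308483 = 8*37409 + 9211
37409 = 4*9211 + 565
9211 = 16*565 + 171
565 = 3*171 + 52
171 = 3*52 + 15
52 = 3*15 + 7
15 = 2*7 + 1
7 = 7*1 + 0
Back-substitute:
1 = 15 − 2·7
1 = −2·52 + 7·15
1 = 7·171 − 23·52
1 = −23·565 + 76·171
1 = 76·9211 − 1239·565
1 = −1239·37409 + 5032·9211
1 = 5032·308483 − 41495·37409
So 37409·(-41495) ≡ 1 (mod 308483), i.e. 37409⁻¹ ≡ 266988.
Then x ≡ 266988·283943 ≡ 293400 (mod 308483); the smallest non-negative solution is x = 293400.

293400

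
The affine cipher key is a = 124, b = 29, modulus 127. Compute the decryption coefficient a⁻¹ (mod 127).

42

Run Euclid on (127, 124):
127 = 1*124 + 3
124 = 41*3 + 1
3 = 3*1 + 0
gcd = 1, so the inverse exists. Back-substitute:
1 = 124 − 41·3
1 = −41·127 + 42·124
So 124·42 ≡ 1 (mod 127).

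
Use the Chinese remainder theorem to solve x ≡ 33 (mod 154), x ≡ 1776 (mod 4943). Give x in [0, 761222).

36377

Write x = 33 + 154·k. Then 154·k ≡ 1776 − 33 ≡ 1743 (mod 4943).
Need 154⁻¹ mod 4943. Extended Euclid on (4943, 154):
4943 = 32*154 + 15
154 = 10*15 + 4
15 = 3*4 + 3
4 = 1*3 + 1
3 = 3*1 + 0
Back-substitute:
1 = 4 − 3
1 = −15 + 4·4
1 = 4·154 − 41·15
1 = −41·4943 + 1316·154
154⁻¹ ≡ 1316 (mod 4943), so k ≡ 1316·1743 ≡ 236 (mod 4943).
x = 33 + 154·236 = 36377.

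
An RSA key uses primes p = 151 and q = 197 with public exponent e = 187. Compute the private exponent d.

φ(n) = (p−1)(q−1) = 150·196 = 29400.
Need d with 187·d ≡ 1 (mod 29400). Apply the extended Euclidean algorithm:
29400 = 157×187 + 41
187 = 4×41 + 23
41 = 1×23 + 18
23 = 1×18 + 5
18 = 3×5 + 3
5 = 1×3 + 2
3 = 1×2 + 1
2 = 2×1 + 0
Back-substitute:
1 = 3 − 2
1 = −5 + 2·3
1 = 2·18 − 7·5
1 = −7·23 + 9·18
1 = 9·41 − 16·23
1 = −16·187 + 73·41
1 = 73·29400 − 11477·187
So 187·(-11477) ≡ 1 (mod 29400), hence d ≡ -11477 ≡ 17923 (mod 29400).

17923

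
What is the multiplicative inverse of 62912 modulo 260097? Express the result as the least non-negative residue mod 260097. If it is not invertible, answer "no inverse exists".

122768

gcd(260097, 62912) by repeated division:
260097 = 4*62912 + 8449
62912 = 7*8449 + 3769
8449 = 2*3769 + 911
3769 = 4*911 + 125
911 = 7*125 + 36
125 = 3*36 + 17
36 = 2*17 + 2
17 = 8*2 + 1
2 = 2*1 + 0
Since gcd(62912, 260097) = 1, back-substitute to write 1 as a combination:
1 = 17 − 8·2
1 = −8·36 + 17·17
1 = 17·125 − 59·36
1 = −59·911 + 430·125
1 = 430·3769 − 1779·911
1 = −1779·8449 + 3988·3769
1 = 3988·62912 − 29695·8449
1 = −29695·260097 + 122768·62912
So 62912·122768 ≡ 1 (mod 260097).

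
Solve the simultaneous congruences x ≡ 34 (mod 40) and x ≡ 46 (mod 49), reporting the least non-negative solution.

634

Write x = 34 + 40·k. Then 40·k ≡ 46 − 34 ≡ 12 (mod 49).
Need 40⁻¹ mod 49. Extended Euclid on (49, 40):
49 = 1*40 + 9
40 = 4*9 + 4
9 = 2*4 + 1
4 = 4*1 + 0
Back-substitute:
1 = 9 − 2·4
1 = −2·40 + 9·9
1 = 9·49 − 11·40
40⁻¹ ≡ 38 (mod 49), so k ≡ 38·12 ≡ 15 (mod 49).
x = 34 + 40·15 = 634.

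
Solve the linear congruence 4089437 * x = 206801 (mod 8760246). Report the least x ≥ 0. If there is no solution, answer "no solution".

gcd(4089437, 8760246):
8760246 = 2*4089437 + 581372
4089437 = 7*581372 + 19833
581372 = 29*19833 + 6215
19833 = 3*6215 + 1188
6215 = 5*1188 + 275
1188 = 4*275 + 88
275 = 3*88 + 11
88 = 8*11 + 0
gcd = 11, but 11 ∤ 206801, so the congruence has no solution.

no solution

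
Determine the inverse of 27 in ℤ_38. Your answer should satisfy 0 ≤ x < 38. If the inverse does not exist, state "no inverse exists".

31

Run Euclid on (38, 27):
38 = 1·27 + 11
27 = 2·11 + 5
11 = 2·5 + 1
5 = 5·1 + 0
Since gcd(27, 38) = 1, back-substitute to write 1 as a combination:
1 = 11 − 2·5
1 = −2·27 + 5·11
1 = 5·38 − 7·27
Hence 27⁻¹ ≡ -7 ≡ 31 (mod 38).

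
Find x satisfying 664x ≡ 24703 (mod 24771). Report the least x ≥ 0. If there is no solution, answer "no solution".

22831

First find gcd(664, 24771):
24771 = 37×664 + 203
664 = 3×203 + 55
203 = 3×55 + 38
55 = 1×38 + 17
38 = 2×17 + 4
17 = 4×4 + 1
4 = 4×1 + 0
gcd = 1, so a unique solution mod 24771 exists.
Back-substitute for the Bézout coefficients:
1 = 17 − 4·4
1 = −4·38 + 9·17
1 = 9·55 − 13·38
1 = −13·203 + 48·55
1 = 48·664 − 157·203
1 = −157·24771 + 5857·664
So 664·(5857) ≡ 1 (mod 24771), giving 664⁻¹ ≡ 5857.
x ≡ 664⁻¹·24703 ≡ 5857·24703 ≡ 22831 (mod 24771).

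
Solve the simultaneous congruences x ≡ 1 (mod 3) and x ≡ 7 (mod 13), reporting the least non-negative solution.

7

Write x = 1 + 3·k. Then 3·k ≡ 7 − 1 ≡ 6 (mod 13).
Need 3⁻¹ mod 13. Extended Euclid on (13, 3):
13 = 4×3 + 1
3 = 3×1 + 0
Back-substitute:
1 = 13 − 4·3
3⁻¹ ≡ 9 (mod 13), so k ≡ 9·6 ≡ 2 (mod 13).
x = 1 + 3·2 = 7.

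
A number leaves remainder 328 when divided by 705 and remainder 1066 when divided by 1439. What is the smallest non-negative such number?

804028

Write x = 328 + 705·k. Then 705·k ≡ 1066 − 328 ≡ 738 (mod 1439).
Need 705⁻¹ mod 1439. Extended Euclid on (1439, 705):
1439 = 2·705 + 29
705 = 24·29 + 9
29 = 3·9 + 2
9 = 4·2 + 1
2 = 2·1 + 0
Back-substitute:
1 = 9 − 4·2
1 = −4·29 + 13·9
1 = 13·705 − 316·29
1 = −316·1439 + 645·705
705⁻¹ ≡ 645 (mod 1439), so k ≡ 645·738 ≡ 1140 (mod 1439).
x = 328 + 705·1140 = 804028.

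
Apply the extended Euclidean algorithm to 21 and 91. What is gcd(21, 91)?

Euclidean algorithm:
91 = 4×21 + 7
21 = 3×7 + 0
gcd(21, 91) = 7.
Express as a combination:
7 = 91 − 4·21
So 7 = (1)·91 + (-4)·21.

7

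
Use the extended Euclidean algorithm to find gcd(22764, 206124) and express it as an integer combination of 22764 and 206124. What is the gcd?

Repeated division:
206124 = 9*22764 + 1248
22764 = 18*1248 + 300
1248 = 4*300 + 48
300 = 6*48 + 12
48 = 4*12 + 0
gcd(22764, 206124) = 12.
Working backward:
12 = 300 − 6·48
12 = −6·1248 + 25·300
12 = 25·22764 − 456·1248
12 = −456·206124 + 4129·22764
So 12 = (-456)·206124 + (4129)·22764.

12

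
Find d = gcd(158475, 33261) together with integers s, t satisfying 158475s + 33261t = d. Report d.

3

Euclidean algorithm:
158475 = 4·33261 + 25431
33261 = 1·25431 + 7830
25431 = 3·7830 + 1941
7830 = 4·1941 + 66
1941 = 29·66 + 27
66 = 2·27 + 12
27 = 2·12 + 3
12 = 4·3 + 0
gcd(158475, 33261) = 3.
Back-substituting:
3 = 27 − 2·12
3 = −2·66 + 5·27
3 = 5·1941 − 147·66
3 = −147·7830 + 593·1941
3 = 593·25431 − 1926·7830
3 = −1926·33261 + 2519·25431
3 = 2519·158475 − 12002·33261
So 3 = (2519)·158475 + (-12002)·33261.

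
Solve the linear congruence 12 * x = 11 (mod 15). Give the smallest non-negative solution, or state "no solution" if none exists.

no solution

gcd(12, 15):
15 = 1×12 + 3
12 = 4×3 + 0
gcd = 3, but 3 ∤ 11, so the congruence has no solution.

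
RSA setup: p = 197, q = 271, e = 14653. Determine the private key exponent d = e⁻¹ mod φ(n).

46477

φ(n) = (p−1)(q−1) = 196·270 = 52920.
Need d with 14653·d ≡ 1 (mod 52920). Apply the extended Euclidean algorithm:
52920 = 3·14653 + 8961
14653 = 1·8961 + 5692
8961 = 1·5692 + 3269
5692 = 1·3269 + 2423
3269 = 1·2423 + 846
2423 = 2·846 + 731
846 = 1·731 + 115
731 = 6·115 + 41
115 = 2·41 + 33
41 = 1·33 + 8
33 = 4·8 + 1
8 = 8·1 + 0
Back-substitute:
1 = 33 − 4·8
1 = −4·41 + 5·33
1 = 5·115 − 14·41
1 = −14·731 + 89·115
1 = 89·846 − 103·731
1 = −103·2423 + 295·846
1 = 295·3269 − 398·2423
1 = −398·5692 + 693·3269
1 = 693·8961 − 1091·5692
1 = −1091·14653 + 1784·8961
1 = 1784·52920 − 6443·14653
So 14653·(-6443) ≡ 1 (mod 52920), hence d ≡ -6443 ≡ 46477 (mod 52920).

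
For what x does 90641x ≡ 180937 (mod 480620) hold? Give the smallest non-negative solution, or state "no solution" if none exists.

57417

First find gcd(90641, 480620):
480620 = 5*90641 + 27415
90641 = 3*27415 + 8396
27415 = 3*8396 + 2227
8396 = 3*2227 + 1715
2227 = 1*1715 + 512
1715 = 3*512 + 179
512 = 2*179 + 154
179 = 1*154 + 25
154 = 6*25 + 4
25 = 6*4 + 1
4 = 4*1 + 0
gcd = 1, so a unique solution mod 480620 exists.
Back-substitute for the Bézout coefficients:
1 = 25 − 6·4
1 = −6·154 + 37·25
1 = 37·179 − 43·154
1 = −43·512 + 123·179
1 = 123·1715 − 412·512
1 = −412·2227 + 535·1715
1 = 535·8396 − 2017·2227
1 = −2017·27415 + 6586·8396
1 = 6586·90641 − 21775·27415
1 = −21775·480620 + 115461·90641
So 90641·(115461) ≡ 1 (mod 480620), giving 90641⁻¹ ≡ 115461.
x ≡ 90641⁻¹·180937 ≡ 115461·180937 ≡ 57417 (mod 480620).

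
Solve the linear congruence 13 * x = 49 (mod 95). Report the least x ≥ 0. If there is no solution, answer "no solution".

33

First find gcd(13, 95):
95 = 7×13 + 4
13 = 3×4 + 1
4 = 4×1 + 0
gcd = 1, so a unique solution mod 95 exists.
Back-substitute for the Bézout coefficients:
1 = 13 − 3·4
1 = −3·95 + 22·13
So 13·(22) ≡ 1 (mod 95), giving 13⁻¹ ≡ 22.
x ≡ 13⁻¹·49 ≡ 22·49 ≡ 33 (mod 95).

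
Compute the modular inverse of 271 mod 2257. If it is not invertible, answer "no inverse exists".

Extended Euclidean algorithm:
2257 = 8·271 + 89
271 = 3·89 + 4
89 = 22·4 + 1
4 = 4·1 + 0
The gcd is 1. Working backward:
1 = 89 − 22·4
1 = −22·271 + 67·89
1 = 67·2257 − 558·271
Hence 271⁻¹ ≡ -558 ≡ 1699 (mod 2257).

1699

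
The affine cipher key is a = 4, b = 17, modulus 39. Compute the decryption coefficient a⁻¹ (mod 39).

10

gcd(39, 4) by repeated division:
39 = 9×4 + 3
4 = 1×3 + 1
3 = 3×1 + 0
Since gcd(4, 39) = 1, back-substitute to write 1 as a combination:
1 = 4 − 3
1 = −39 + 10·4
So 4·10 ≡ 1 (mod 39).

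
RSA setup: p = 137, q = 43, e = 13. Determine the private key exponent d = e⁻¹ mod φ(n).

2197

φ(n) = (p−1)(q−1) = 136·42 = 5712.
Need d with 13·d ≡ 1 (mod 5712). Apply the extended Euclidean algorithm:
5712 = 439*13 + 5
13 = 2*5 + 3
5 = 1*3 + 2
3 = 1*2 + 1
2 = 2*1 + 0
Back-substitute:
1 = 3 − 2
1 = −5 + 2·3
1 = 2·13 − 5·5
1 = −5·5712 + 2197·13
So 13·2197 ≡ 1 (mod 5712), hence d = 2197.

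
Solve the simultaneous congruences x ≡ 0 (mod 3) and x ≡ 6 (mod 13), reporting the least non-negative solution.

Write x = 0 + 3·k. Then 3·k ≡ 6 − 0 ≡ 6 (mod 13).
Need 3⁻¹ mod 13. Extended Euclid on (13, 3):
13 = 4*3 + 1
3 = 3*1 + 0
Back-substitute:
1 = 13 − 4·3
3⁻¹ ≡ 9 (mod 13), so k ≡ 9·6 ≡ 2 (mod 13).
x = 0 + 3·2 = 6.

6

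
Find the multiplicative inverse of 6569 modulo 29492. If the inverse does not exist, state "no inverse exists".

12701

gcd(29492, 6569) by repeated division:
29492 = 4·6569 + 3216
6569 = 2·3216 + 137
3216 = 23·137 + 65
137 = 2·65 + 7
65 = 9·7 + 2
7 = 3·2 + 1
2 = 2·1 + 0
Since gcd(6569, 29492) = 1, back-substitute to write 1 as a combination:
1 = 7 − 3·2
1 = −3·65 + 28·7
1 = 28·137 − 59·65
1 = −59·3216 + 1385·137
1 = 1385·6569 − 2829·3216
1 = −2829·29492 + 12701·6569
So 6569·12701 ≡ 1 (mod 29492).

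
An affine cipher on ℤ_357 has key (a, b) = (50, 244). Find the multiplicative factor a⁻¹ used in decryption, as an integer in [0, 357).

Run Euclid on (357, 50):
357 = 7*50 + 7
50 = 7*7 + 1
7 = 7*1 + 0
Since gcd(50, 357) = 1, back-substitute to write 1 as a combination:
1 = 50 − 7·7
1 = −7·357 + 50·50
So 50·50 ≡ 1 (mod 357).

50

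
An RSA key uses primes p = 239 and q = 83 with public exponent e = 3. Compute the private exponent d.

φ(n) = (p−1)(q−1) = 238·82 = 19516.
Need d with 3·d ≡ 1 (mod 19516). Apply the extended Euclidean algorithm:
19516 = 6505*3 + 1
3 = 3*1 + 0
Back-substitute:
1 = 19516 − 6505·3
So 3·(-6505) ≡ 1 (mod 19516), hence d ≡ -6505 ≡ 13011 (mod 19516).

13011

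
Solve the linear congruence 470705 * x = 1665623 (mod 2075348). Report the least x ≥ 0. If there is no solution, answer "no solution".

1252183

First find gcd(470705, 2075348):
2075348 = 4×470705 + 192528
470705 = 2×192528 + 85649
192528 = 2×85649 + 21230
85649 = 4×21230 + 729
21230 = 29×729 + 89
729 = 8×89 + 17
89 = 5×17 + 4
17 = 4×4 + 1
4 = 4×1 + 0
gcd = 1, so a unique solution mod 2075348 exists.
Back-substitute for the Bézout coefficients:
1 = 17 − 4·4
1 = −4·89 + 21·17
1 = 21·729 − 172·89
1 = −172·21230 + 5009·729
1 = 5009·85649 − 20208·21230
1 = −20208·192528 + 45425·85649
1 = 45425·470705 − 111058·192528
1 = −111058·2075348 + 489657·470705
So 470705·(489657) ≡ 1 (mod 2075348), giving 470705⁻¹ ≡ 489657.
x ≡ 470705⁻¹·1665623 ≡ 489657·1665623 ≡ 1252183 (mod 2075348).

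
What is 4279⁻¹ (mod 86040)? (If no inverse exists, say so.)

gcd(86040, 4279) by repeated division:
86040 = 20×4279 + 460
4279 = 9×460 + 139
460 = 3×139 + 43
139 = 3×43 + 10
43 = 4×10 + 3
10 = 3×3 + 1
3 = 3×1 + 0
gcd = 1, so the inverse exists. Back-substitute:
1 = 10 − 3·3
1 = −3·43 + 13·10
1 = 13·139 − 42·43
1 = −42·460 + 139·139
1 = 139·4279 − 1293·460
1 = −1293·86040 + 25999·4279
So 4279·25999 ≡ 1 (mod 86040).

25999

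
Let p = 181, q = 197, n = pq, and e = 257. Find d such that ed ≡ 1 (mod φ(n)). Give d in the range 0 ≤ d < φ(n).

φ(n) = (p−1)(q−1) = 180·196 = 35280.
Need d with 257·d ≡ 1 (mod 35280). Apply the extended Euclidean algorithm:
35280 = 137·257 + 71
257 = 3·71 + 44
71 = 1·44 + 27
44 = 1·27 + 17
27 = 1·17 + 10
17 = 1·10 + 7
10 = 1·7 + 3
7 = 2·3 + 1
3 = 3·1 + 0
Back-substitute:
1 = 7 − 2·3
1 = −2·10 + 3·7
1 = 3·17 − 5·10
1 = −5·27 + 8·17
1 = 8·44 − 13·27
1 = −13·71 + 21·44
1 = 21·257 − 76·71
1 = −76·35280 + 10433·257
So 257·10433 ≡ 1 (mod 35280), hence d = 10433.

10433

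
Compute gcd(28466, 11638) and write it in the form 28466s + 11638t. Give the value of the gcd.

Repeated division:
28466 = 2×11638 + 5190
11638 = 2×5190 + 1258
5190 = 4×1258 + 158
1258 = 7×158 + 152
158 = 1×152 + 6
152 = 25×6 + 2
6 = 3×2 + 0
gcd(28466, 11638) = 2.
Back-substituting:
2 = 152 − 25·6
2 = −25·158 + 26·152
2 = 26·1258 − 207·158
2 = −207·5190 + 854·1258
2 = 854·11638 − 1915·5190
2 = −1915·28466 + 4684·11638
So 2 = (-1915)·28466 + (4684)·11638.

2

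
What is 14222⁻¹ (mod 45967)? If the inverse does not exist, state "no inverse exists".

Apply the Euclidean algorithm to 45967 and 14222:
45967 = 3·14222 + 3301
14222 = 4·3301 + 1018
3301 = 3·1018 + 247
1018 = 4·247 + 30
247 = 8·30 + 7
30 = 4·7 + 2
7 = 3·2 + 1
2 = 2·1 + 0
The gcd is 1. Working backward:
1 = 7 − 3·2
1 = −3·30 + 13·7
1 = 13·247 − 107·30
1 = −107·1018 + 441·247
1 = 441·3301 − 1430·1018
1 = −1430·14222 + 6161·3301
1 = 6161·45967 − 19913·14222
So 14222·(-19913) ≡ 1 (mod 45967), and -19913 ≡ 26054 (mod 45967).

26054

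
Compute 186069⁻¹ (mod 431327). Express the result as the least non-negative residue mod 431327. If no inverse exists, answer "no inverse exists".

no inverse exists

Compute gcd(186069, 431327):
431327 = 2*186069 + 59189
186069 = 3*59189 + 8502
59189 = 6*8502 + 8177
8502 = 1*8177 + 325
8177 = 25*325 + 52
325 = 6*52 + 13
52 = 4*13 + 0
gcd(186069, 431327) = 13 ≠ 1, so 186069 has no multiplicative inverse modulo 431327.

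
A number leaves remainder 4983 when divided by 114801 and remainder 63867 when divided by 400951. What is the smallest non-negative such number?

Write x = 4983 + 114801·k. Then 114801·k ≡ 63867 − 4983 ≡ 58884 (mod 400951).
Need 114801⁻¹ mod 400951. Extended Euclid on (400951, 114801):
400951 = 3×114801 + 56548
114801 = 2×56548 + 1705
56548 = 33×1705 + 283
1705 = 6×283 + 7
283 = 40×7 + 3
7 = 2×3 + 1
3 = 3×1 + 0
Back-substitute:
1 = 7 − 2·3
1 = −2·283 + 81·7
1 = 81·1705 − 488·283
1 = −488·56548 + 16185·1705
1 = 16185·114801 − 32858·56548
1 = −32858·400951 + 114759·114801
114801⁻¹ ≡ 114759 (mod 400951), so k ≡ 114759·58884 ≡ 241753 (mod 400951).
x = 4983 + 114801·241753 = 27753491136.

27753491136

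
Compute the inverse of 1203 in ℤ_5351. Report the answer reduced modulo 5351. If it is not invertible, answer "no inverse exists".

gcd(5351, 1203) by repeated division:
5351 = 4×1203 + 539
1203 = 2×539 + 125
539 = 4×125 + 39
125 = 3×39 + 8
39 = 4×8 + 7
8 = 1×7 + 1
7 = 7×1 + 0
gcd = 1, so the inverse exists. Back-substitute:
1 = 8 − 7
1 = −39 + 5·8
1 = 5·125 − 16·39
1 = −16·539 + 69·125
1 = 69·1203 − 154·539
1 = −154·5351 + 685·1203
So 1203·685 ≡ 1 (mod 5351).

685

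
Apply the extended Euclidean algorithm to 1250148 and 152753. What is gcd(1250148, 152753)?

1

Repeated division:
1250148 = 8·152753 + 28124
152753 = 5·28124 + 12133
28124 = 2·12133 + 3858
12133 = 3·3858 + 559
3858 = 6·559 + 504
559 = 1·504 + 55
504 = 9·55 + 9
55 = 6·9 + 1
9 = 9·1 + 0
gcd(1250148, 152753) = 1.
Working backward:
1 = 55 − 6·9
1 = −6·504 + 55·55
1 = 55·559 − 61·504
1 = −61·3858 + 421·559
1 = 421·12133 − 1324·3858
1 = −1324·28124 + 3069·12133
1 = 3069·152753 − 16669·28124
1 = −16669·1250148 + 136421·152753
So 1 = (-16669)·1250148 + (136421)·152753.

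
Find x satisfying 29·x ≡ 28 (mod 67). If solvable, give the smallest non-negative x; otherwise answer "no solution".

31

First find gcd(29, 67):
67 = 2·29 + 9
29 = 3·9 + 2
9 = 4·2 + 1
2 = 2·1 + 0
gcd = 1, so a unique solution mod 67 exists.
Back-substitute for the Bézout coefficients:
1 = 9 − 4·2
1 = −4·29 + 13·9
1 = 13·67 − 30·29
So 29·(-30) ≡ 1 (mod 67), giving 29⁻¹ ≡ 37.
x ≡ 29⁻¹·28 ≡ 37·28 ≡ 31 (mod 67).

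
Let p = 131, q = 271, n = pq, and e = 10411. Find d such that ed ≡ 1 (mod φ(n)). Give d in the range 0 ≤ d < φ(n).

17491

φ(n) = (p−1)(q−1) = 130·270 = 35100.
Need d with 10411·d ≡ 1 (mod 35100). Apply the extended Euclidean algorithm:
35100 = 3*10411 + 3867
10411 = 2*3867 + 2677
3867 = 1*2677 + 1190
2677 = 2*1190 + 297
1190 = 4*297 + 2
297 = 148*2 + 1
2 = 2*1 + 0
Back-substitute:
1 = 297 − 148·2
1 = −148·1190 + 593·297
1 = 593·2677 − 1334·1190
1 = −1334·3867 + 1927·2677
1 = 1927·10411 − 5188·3867
1 = −5188·35100 + 17491·10411
So 10411·17491 ≡ 1 (mod 35100), hence d = 17491.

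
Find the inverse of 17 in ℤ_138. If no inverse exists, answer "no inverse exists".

Apply the Euclidean algorithm to 138 and 17:
138 = 8*17 + 2
17 = 8*2 + 1
2 = 2*1 + 0
The gcd is 1. Working backward:
1 = 17 − 8·2
1 = −8·138 + 65·17
So 17·65 ≡ 1 (mod 138).

65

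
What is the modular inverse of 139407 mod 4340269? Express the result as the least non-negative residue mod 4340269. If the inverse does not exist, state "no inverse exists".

1747789

Extended Euclidean algorithm:
4340269 = 31·139407 + 18652
139407 = 7·18652 + 8843
18652 = 2·8843 + 966
8843 = 9·966 + 149
966 = 6·149 + 72
149 = 2·72 + 5
72 = 14·5 + 2
5 = 2·2 + 1
2 = 2·1 + 0
The gcd is 1. Working backward:
1 = 5 − 2·2
1 = −2·72 + 29·5
1 = 29·149 − 60·72
1 = −60·966 + 389·149
1 = 389·8843 − 3561·966
1 = −3561·18652 + 7511·8843
1 = 7511·139407 − 56138·18652
1 = −56138·4340269 + 1747789·139407
So 139407·1747789 ≡ 1 (mod 4340269).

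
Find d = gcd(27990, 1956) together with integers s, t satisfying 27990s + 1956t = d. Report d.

6

Repeated division:
27990 = 14·1956 + 606
1956 = 3·606 + 138
606 = 4·138 + 54
138 = 2·54 + 30
54 = 1·30 + 24
30 = 1·24 + 6
24 = 4·6 + 0
gcd(27990, 1956) = 6.
Back-substituting:
6 = 30 − 24
6 = −54 + 2·30
6 = 2·138 − 5·54
6 = −5·606 + 22·138
6 = 22·1956 − 71·606
6 = −71·27990 + 1016·1956
So 6 = (-71)·27990 + (1016)·1956.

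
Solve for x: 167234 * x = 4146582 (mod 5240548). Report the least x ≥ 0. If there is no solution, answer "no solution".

606169

First find gcd(167234, 5240548):
5240548 = 31×167234 + 56294
167234 = 2×56294 + 54646
56294 = 1×54646 + 1648
54646 = 33×1648 + 262
1648 = 6×262 + 76
262 = 3×76 + 34
76 = 2×34 + 8
34 = 4×8 + 2
8 = 4×2 + 0
gcd = 2 and 2 | 4146582, so solutions exist. Divide through by 2: 83617x ≡ 2073291 (mod 2620274).
Now find 83617⁻¹ mod 2620274:
2620274 = 31·83617 + 28147
83617 = 2·28147 + 27323
28147 = 1·27323 + 824
27323 = 33·824 + 131
824 = 6·131 + 38
131 = 3·38 + 17
38 = 2·17 + 4
17 = 4·4 + 1
4 = 4·1 + 0
Back-substitute:
1 = 17 − 4·4
1 = −4·38 + 9·17
1 = 9·131 − 31·38
1 = −31·824 + 195·131
1 = 195·27323 − 6466·824
1 = −6466·28147 + 6661·27323
1 = 6661·83617 − 19788·28147
1 = −19788·2620274 + 620089·83617
So 83617⁻¹ ≡ 620089 (mod 2620274).
Then x ≡ 620089·2073291 ≡ 606169 (mod 2620274); the smallest non-negative solution is x = 606169.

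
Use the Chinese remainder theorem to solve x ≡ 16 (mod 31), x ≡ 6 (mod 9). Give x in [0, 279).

Write x = 16 + 31·k. Then 31·k ≡ 6 − 16 ≡ 8 (mod 9).
Need 31⁻¹ mod 9. Extended Euclid on (9, 4):
9 = 2×4 + 1
4 = 4×1 + 0
Back-substitute:
1 = 9 − 2·4
31⁻¹ ≡ 7 (mod 9), so k ≡ 7·8 ≡ 2 (mod 9).
x = 16 + 31·2 = 78.

78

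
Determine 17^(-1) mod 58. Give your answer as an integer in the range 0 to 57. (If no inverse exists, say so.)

Extended Euclidean algorithm:
58 = 3·17 + 7
17 = 2·7 + 3
7 = 2·3 + 1
3 = 3·1 + 0
gcd = 1, so the inverse exists. Back-substitute:
1 = 7 − 2·3
1 = −2·17 + 5·7
1 = 5·58 − 17·17
Hence 17⁻¹ ≡ -17 ≡ 41 (mod 58).

41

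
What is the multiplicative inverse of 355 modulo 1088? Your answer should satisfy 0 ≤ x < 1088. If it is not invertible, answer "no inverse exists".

Run Euclid on (1088, 355):
1088 = 3·355 + 23
355 = 15·23 + 10
23 = 2·10 + 3
10 = 3·3 + 1
3 = 3·1 + 0
gcd = 1, so the inverse exists. Back-substitute:
1 = 10 − 3·3
1 = −3·23 + 7·10
1 = 7·355 − 108·23
1 = −108·1088 + 331·355
So 355·331 ≡ 1 (mod 1088).

331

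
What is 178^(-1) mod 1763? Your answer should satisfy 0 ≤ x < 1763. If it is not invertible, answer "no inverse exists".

208

Apply the Euclidean algorithm to 1763 and 178:
1763 = 9·178 + 161
178 = 1·161 + 17
161 = 9·17 + 8
17 = 2·8 + 1
8 = 8·1 + 0
gcd = 1, so the inverse exists. Back-substitute:
1 = 17 − 2·8
1 = −2·161 + 19·17
1 = 19·178 − 21·161
1 = −21·1763 + 208·178
So 178·208 ≡ 1 (mod 1763).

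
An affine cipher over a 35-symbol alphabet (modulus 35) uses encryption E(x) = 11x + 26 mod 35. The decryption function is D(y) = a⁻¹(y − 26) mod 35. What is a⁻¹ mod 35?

16

Apply the Euclidean algorithm to 35 and 11:
35 = 3×11 + 2
11 = 5×2 + 1
2 = 2×1 + 0
gcd = 1, so the inverse exists. Back-substitute:
1 = 11 − 5·2
1 = −5·35 + 16·11
So 11·16 ≡ 1 (mod 35).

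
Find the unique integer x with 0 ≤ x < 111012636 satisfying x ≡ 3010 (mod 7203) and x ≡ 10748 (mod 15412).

Write x = 3010 + 7203·k. Then 7203·k ≡ 10748 − 3010 ≡ 7738 (mod 15412).
Need 7203⁻¹ mod 15412. Extended Euclid on (15412, 7203):
15412 = 2×7203 + 1006
7203 = 7×1006 + 161
1006 = 6×161 + 40
161 = 4×40 + 1
40 = 40×1 + 0
Back-substitute:
1 = 161 − 4·40
1 = −4·1006 + 25·161
1 = 25·7203 − 179·1006
1 = −179·15412 + 383·7203
7203⁻¹ ≡ 383 (mod 15412), so k ≡ 383·7738 ≡ 4550 (mod 15412).
x = 3010 + 7203·4550 = 32776660.

32776660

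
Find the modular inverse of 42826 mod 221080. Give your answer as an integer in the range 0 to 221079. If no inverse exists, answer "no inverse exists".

Compute gcd(42826, 221080):
221080 = 5*42826 + 6950
42826 = 6*6950 + 1126
6950 = 6*1126 + 194
1126 = 5*194 + 156
194 = 1*156 + 38
156 = 4*38 + 4
38 = 9*4 + 2
4 = 2*2 + 0
The gcd is 2, not 1, hence no inverse exists.

no inverse exists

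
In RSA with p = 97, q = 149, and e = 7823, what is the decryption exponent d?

12143

φ(n) = (p−1)(q−1) = 96·148 = 14208.
Need d with 7823·d ≡ 1 (mod 14208). Apply the extended Euclidean algorithm:
14208 = 1*7823 + 6385
7823 = 1*6385 + 1438
6385 = 4*1438 + 633
1438 = 2*633 + 172
633 = 3*172 + 117
172 = 1*117 + 55
117 = 2*55 + 7
55 = 7*7 + 6
7 = 1*6 + 1
6 = 6*1 + 0
Back-substitute:
1 = 7 − 6
1 = −55 + 8·7
1 = 8·117 − 17·55
1 = −17·172 + 25·117
1 = 25·633 − 92·172
1 = −92·1438 + 209·633
1 = 209·6385 − 928·1438
1 = −928·7823 + 1137·6385
1 = 1137·14208 − 2065·7823
So 7823·(-2065) ≡ 1 (mod 14208), hence d ≡ -2065 ≡ 12143 (mod 14208).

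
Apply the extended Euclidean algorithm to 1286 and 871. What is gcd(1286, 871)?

1

Euclidean algorithm:
1286 = 1·871 + 415
871 = 2·415 + 41
415 = 10·41 + 5
41 = 8·5 + 1
5 = 5·1 + 0
gcd(1286, 871) = 1.
Working backward:
1 = 41 − 8·5
1 = −8·415 + 81·41
1 = 81·871 − 170·415
1 = −170·1286 + 251·871
So 1 = (-170)·1286 + (251)·871.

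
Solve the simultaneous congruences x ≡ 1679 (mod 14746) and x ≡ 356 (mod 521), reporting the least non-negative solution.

Write x = 1679 + 14746·k. Then 14746·k ≡ 356 − 1679 ≡ 240 (mod 521).
Need 14746⁻¹ mod 521. Extended Euclid on (521, 158):
521 = 3·158 + 47
158 = 3·47 + 17
47 = 2·17 + 13
17 = 1·13 + 4
13 = 3·4 + 1
4 = 4·1 + 0
Back-substitute:
1 = 13 − 3·4
1 = −3·17 + 4·13
1 = 4·47 − 11·17
1 = −11·158 + 37·47
1 = 37·521 − 122·158
14746⁻¹ ≡ 399 (mod 521), so k ≡ 399·240 ≡ 417 (mod 521).
x = 1679 + 14746·417 = 6150761.

6150761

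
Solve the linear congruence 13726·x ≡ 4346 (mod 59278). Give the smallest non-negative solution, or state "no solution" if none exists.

23157

First find gcd(13726, 59278):
59278 = 4·13726 + 4374
13726 = 3·4374 + 604
4374 = 7·604 + 146
604 = 4·146 + 20
146 = 7·20 + 6
20 = 3·6 + 2
6 = 3·2 + 0
gcd = 2 and 2 | 4346, so solutions exist. Divide through by 2: 6863x ≡ 2173 (mod 29639).
Now find 6863⁻¹ mod 29639:
29639 = 4·6863 + 2187
6863 = 3·2187 + 302
2187 = 7·302 + 73
302 = 4·73 + 10
73 = 7·10 + 3
10 = 3·3 + 1
3 = 3·1 + 0
Back-substitute:
1 = 10 − 3·3
1 = −3·73 + 22·10
1 = 22·302 − 91·73
1 = −91·2187 + 659·302
1 = 659·6863 − 2068·2187
1 = −2068·29639 + 8931·6863
So 6863⁻¹ ≡ 8931 (mod 29639).
Then x ≡ 8931·2173 ≡ 23157 (mod 29639); the smallest non-negative solution is x = 23157.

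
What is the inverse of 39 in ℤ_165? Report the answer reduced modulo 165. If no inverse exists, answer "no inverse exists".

Compute gcd(39, 165):
165 = 4*39 + 9
39 = 4*9 + 3
9 = 3*3 + 0
Since gcd = 3 > 1, 39 is not a unit mod 165.

no inverse exists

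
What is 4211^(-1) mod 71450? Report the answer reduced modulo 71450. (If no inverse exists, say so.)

Apply the Euclidean algorithm to 71450 and 4211:
71450 = 16·4211 + 4074
4211 = 1·4074 + 137
4074 = 29·137 + 101
137 = 1·101 + 36
101 = 2·36 + 29
36 = 1·29 + 7
29 = 4·7 + 1
7 = 7·1 + 0
gcd = 1, so the inverse exists. Back-substitute:
1 = 29 − 4·7
1 = −4·36 + 5·29
1 = 5·101 − 14·36
1 = −14·137 + 19·101
1 = 19·4074 − 565·137
1 = −565·4211 + 584·4074
1 = 584·71450 − 9909·4211
Thus 4211·(-9909) ≡ 1 (mod 71450); reducing, -9909 mod 71450 = 61541.

61541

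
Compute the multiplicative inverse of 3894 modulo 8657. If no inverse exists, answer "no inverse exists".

Compute gcd(3894, 8657):
8657 = 2·3894 + 869
3894 = 4·869 + 418
869 = 2·418 + 33
418 = 12·33 + 22
33 = 1·22 + 11
22 = 2·11 + 0
The gcd is 11, not 1, hence no inverse exists.

no inverse exists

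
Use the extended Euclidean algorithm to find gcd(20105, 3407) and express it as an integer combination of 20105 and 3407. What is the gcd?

Apply Euclid's algorithm to 20105 and 3407:
20105 = 5×3407 + 3070
3407 = 1×3070 + 337
3070 = 9×337 + 37
337 = 9×37 + 4
37 = 9×4 + 1
4 = 4×1 + 0
gcd(20105, 3407) = 1.
Express as a combination:
1 = 37 − 9·4
1 = −9·337 + 82·37
1 = 82·3070 − 747·337
1 = −747·3407 + 829·3070
1 = 829·20105 − 4892·3407
So 1 = (829)·20105 + (-4892)·3407.

1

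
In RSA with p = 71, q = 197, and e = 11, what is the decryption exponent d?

8731

φ(n) = (p−1)(q−1) = 70·196 = 13720.
Need d with 11·d ≡ 1 (mod 13720). Apply the extended Euclidean algorithm:
13720 = 1247·11 + 3
11 = 3·3 + 2
3 = 1·2 + 1
2 = 2·1 + 0
Back-substitute:
1 = 3 − 2
1 = −11 + 4·3
1 = 4·13720 − 4989·11
So 11·(-4989) ≡ 1 (mod 13720), hence d ≡ -4989 ≡ 8731 (mod 13720).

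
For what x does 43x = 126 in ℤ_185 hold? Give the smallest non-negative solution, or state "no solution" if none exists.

132

First find gcd(43, 185):
185 = 4·43 + 13
43 = 3·13 + 4
13 = 3·4 + 1
4 = 4·1 + 0
gcd = 1, so a unique solution mod 185 exists.
Back-substitute for the Bézout coefficients:
1 = 13 − 3·4
1 = −3·43 + 10·13
1 = 10·185 − 43·43
So 43·(-43) ≡ 1 (mod 185), giving 43⁻¹ ≡ 142.
x ≡ 43⁻¹·126 ≡ 142·126 ≡ 132 (mod 185).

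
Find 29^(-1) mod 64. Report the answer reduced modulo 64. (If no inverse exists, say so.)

Apply the Euclidean algorithm to 64 and 29:
64 = 2*29 + 6
29 = 4*6 + 5
6 = 1*5 + 1
5 = 5*1 + 0
gcd = 1, so the inverse exists. Back-substitute:
1 = 6 − 5
1 = −29 + 5·6
1 = 5·64 − 11·29
So 29·(-11) ≡ 1 (mod 64), and -11 ≡ 53 (mod 64).

53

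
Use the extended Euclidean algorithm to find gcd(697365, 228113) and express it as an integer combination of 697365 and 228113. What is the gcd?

Euclidean algorithm:
697365 = 3×228113 + 13026
228113 = 17×13026 + 6671
13026 = 1×6671 + 6355
6671 = 1×6355 + 316
6355 = 20×316 + 35
316 = 9×35 + 1
35 = 35×1 + 0
gcd(697365, 228113) = 1.
Working backward:
1 = 316 − 9·35
1 = −9·6355 + 181·316
1 = 181·6671 − 190·6355
1 = −190·13026 + 371·6671
1 = 371·228113 − 6497·13026
1 = −6497·697365 + 19862·228113
So 1 = (-6497)·697365 + (19862)·228113.

1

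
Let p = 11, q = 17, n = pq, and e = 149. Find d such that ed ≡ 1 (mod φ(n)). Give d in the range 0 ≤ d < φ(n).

φ(n) = (p−1)(q−1) = 10·16 = 160.
Need d with 149·d ≡ 1 (mod 160). Apply the extended Euclidean algorithm:
160 = 1·149 + 11
149 = 13·11 + 6
11 = 1·6 + 5
6 = 1·5 + 1
5 = 5·1 + 0
Back-substitute:
1 = 6 − 5
1 = −11 + 2·6
1 = 2·149 − 27·11
1 = −27·160 + 29·149
So 149·29 ≡ 1 (mod 160), hence d = 29.

29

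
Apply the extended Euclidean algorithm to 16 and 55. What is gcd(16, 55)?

Repeated division:
55 = 3*16 + 7
16 = 2*7 + 2
7 = 3*2 + 1
2 = 2*1 + 0
gcd(16, 55) = 1.
Back-substituting:
1 = 7 − 3·2
1 = −3·16 + 7·7
1 = 7·55 − 24·16
So 1 = (7)·55 + (-24)·16.

1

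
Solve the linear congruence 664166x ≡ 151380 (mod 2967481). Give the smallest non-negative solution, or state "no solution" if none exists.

1931839

First find gcd(664166, 2967481):
2967481 = 4*664166 + 310817
664166 = 2*310817 + 42532
310817 = 7*42532 + 13093
42532 = 3*13093 + 3253
13093 = 4*3253 + 81
3253 = 40*81 + 13
81 = 6*13 + 3
13 = 4*3 + 1
3 = 3*1 + 0
gcd = 1, so a unique solution mod 2967481 exists.
Back-substitute for the Bézout coefficients:
1 = 13 − 4·3
1 = −4·81 + 25·13
1 = 25·3253 − 1004·81
1 = −1004·13093 + 4041·3253
1 = 4041·42532 − 13127·13093
1 = −13127·310817 + 95930·42532
1 = 95930·664166 − 204987·310817
1 = −204987·2967481 + 915878·664166
So 664166·(915878) ≡ 1 (mod 2967481), giving 664166⁻¹ ≡ 915878.
x ≡ 664166⁻¹·151380 ≡ 915878·151380 ≡ 1931839 (mod 2967481).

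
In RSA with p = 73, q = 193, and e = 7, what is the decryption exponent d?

φ(n) = (p−1)(q−1) = 72·192 = 13824.
Need d with 7·d ≡ 1 (mod 13824). Apply the extended Euclidean algorithm:
13824 = 1974*7 + 6
7 = 1*6 + 1
6 = 6*1 + 0
Back-substitute:
1 = 7 − 6
1 = −13824 + 1975·7
So 7·1975 ≡ 1 (mod 13824), hence d = 1975.

1975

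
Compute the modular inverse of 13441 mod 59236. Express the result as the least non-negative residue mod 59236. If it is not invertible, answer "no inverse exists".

50933

Apply the Euclidean algorithm to 59236 and 13441:
59236 = 4*13441 + 5472
13441 = 2*5472 + 2497
5472 = 2*2497 + 478
2497 = 5*478 + 107
478 = 4*107 + 50
107 = 2*50 + 7
50 = 7*7 + 1
7 = 7*1 + 0
Since gcd(13441, 59236) = 1, back-substitute to write 1 as a combination:
1 = 50 − 7·7
1 = −7·107 + 15·50
1 = 15·478 − 67·107
1 = −67·2497 + 350·478
1 = 350·5472 − 767·2497
1 = −767·13441 + 1884·5472
1 = 1884·59236 − 8303·13441
Thus 13441·(-8303) ≡ 1 (mod 59236); reducing, -8303 mod 59236 = 50933.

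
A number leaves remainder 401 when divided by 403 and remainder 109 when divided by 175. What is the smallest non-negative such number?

4834

Write x = 401 + 403·k. Then 403·k ≡ 109 − 401 ≡ 58 (mod 175).
Need 403⁻¹ mod 175. Extended Euclid on (175, 53):
175 = 3*53 + 16
53 = 3*16 + 5
16 = 3*5 + 1
5 = 5*1 + 0
Back-substitute:
1 = 16 − 3·5
1 = −3·53 + 10·16
1 = 10·175 − 33·53
403⁻¹ ≡ 142 (mod 175), so k ≡ 142·58 ≡ 11 (mod 175).
x = 401 + 403·11 = 4834.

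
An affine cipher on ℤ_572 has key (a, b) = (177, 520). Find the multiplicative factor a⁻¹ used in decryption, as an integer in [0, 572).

265

Apply the Euclidean algorithm to 572 and 177:
572 = 3×177 + 41
177 = 4×41 + 13
41 = 3×13 + 2
13 = 6×2 + 1
2 = 2×1 + 0
Since gcd(177, 572) = 1, back-substitute to write 1 as a combination:
1 = 13 − 6·2
1 = −6·41 + 19·13
1 = 19·177 − 82·41
1 = −82·572 + 265·177
So 177·265 ≡ 1 (mod 572).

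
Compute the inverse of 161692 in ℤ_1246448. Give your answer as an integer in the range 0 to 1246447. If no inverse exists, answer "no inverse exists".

no inverse exists

Compute gcd(161692, 1246448):
1246448 = 7×161692 + 114604
161692 = 1×114604 + 47088
114604 = 2×47088 + 20428
47088 = 2×20428 + 6232
20428 = 3×6232 + 1732
6232 = 3×1732 + 1036
1732 = 1×1036 + 696
1036 = 1×696 + 340
696 = 2×340 + 16
340 = 21×16 + 4
16 = 4×4 + 0
gcd(161692, 1246448) = 4 ≠ 1, so 161692 has no multiplicative inverse modulo 1246448.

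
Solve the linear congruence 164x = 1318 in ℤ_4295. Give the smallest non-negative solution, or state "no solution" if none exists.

1527

First find gcd(164, 4295):
4295 = 26*164 + 31
164 = 5*31 + 9
31 = 3*9 + 4
9 = 2*4 + 1
4 = 4*1 + 0
gcd = 1, so a unique solution mod 4295 exists.
Back-substitute for the Bézout coefficients:
1 = 9 − 2·4
1 = −2·31 + 7·9
1 = 7·164 − 37·31
1 = −37·4295 + 969·164
So 164·(969) ≡ 1 (mod 4295), giving 164⁻¹ ≡ 969.
x ≡ 164⁻¹·1318 ≡ 969·1318 ≡ 1527 (mod 4295).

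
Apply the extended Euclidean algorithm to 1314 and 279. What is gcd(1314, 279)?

9

Repeated division:
1314 = 4×279 + 198
279 = 1×198 + 81
198 = 2×81 + 36
81 = 2×36 + 9
36 = 4×9 + 0
gcd(1314, 279) = 9.
Back-substituting:
9 = 81 − 2·36
9 = −2·198 + 5·81
9 = 5·279 − 7·198
9 = −7·1314 + 33·279
So 9 = (-7)·1314 + (33)·279.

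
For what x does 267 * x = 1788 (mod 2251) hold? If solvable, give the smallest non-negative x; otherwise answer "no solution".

First find gcd(267, 2251):
2251 = 8·267 + 115
267 = 2·115 + 37
115 = 3·37 + 4
37 = 9·4 + 1
4 = 4·1 + 0
gcd = 1, so a unique solution mod 2251 exists.
Back-substitute for the Bézout coefficients:
1 = 37 − 9·4
1 = −9·115 + 28·37
1 = 28·267 − 65·115
1 = −65·2251 + 548·267
So 267·(548) ≡ 1 (mod 2251), giving 267⁻¹ ≡ 548.
x ≡ 267⁻¹·1788 ≡ 548·1788 ≡ 639 (mod 2251).

639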